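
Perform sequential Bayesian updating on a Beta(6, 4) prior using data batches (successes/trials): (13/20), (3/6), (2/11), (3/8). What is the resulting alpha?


Accumulate successes: 21
Posterior alpha = prior alpha + sum of successes
= 6 + 21 = 27

27


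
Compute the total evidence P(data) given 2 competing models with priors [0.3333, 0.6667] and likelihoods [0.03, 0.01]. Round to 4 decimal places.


Marginal likelihood = sum P(model_i) * P(data|model_i)
Model 1: 0.3333 * 0.03 = 0.01
Model 2: 0.6667 * 0.01 = 0.0067
Total = 0.0167

0.0167


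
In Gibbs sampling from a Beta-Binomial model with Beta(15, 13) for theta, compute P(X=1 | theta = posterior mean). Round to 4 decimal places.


Posterior mean = alpha/(alpha+beta) = 15/28 = 0.5357
P(X=1|theta=mean) = theta = 0.5357

0.5357


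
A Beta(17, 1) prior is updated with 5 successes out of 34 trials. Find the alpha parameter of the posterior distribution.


In the Beta-Binomial conjugate update:
alpha_post = alpha_prior + successes
= 17 + 5
= 22

22


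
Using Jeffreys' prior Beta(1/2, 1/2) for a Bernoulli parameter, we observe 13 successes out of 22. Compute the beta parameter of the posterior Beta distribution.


Conjugate update: Beta(0.5 + k, 0.5 + n - k).
k = 13, n - k = 9
Posterior beta = 0.5 + (n - k) = 0.5 + 9 = 9.5

9.5


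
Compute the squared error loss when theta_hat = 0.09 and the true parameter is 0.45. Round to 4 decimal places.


L = (theta_hat - theta_true)^2
= (0.09 - 0.45)^2
= -0.36^2 = 0.1296

0.1296


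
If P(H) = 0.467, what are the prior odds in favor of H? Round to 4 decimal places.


Prior odds = P(H) / (1 - P(H))
= 0.467 / 0.533
= 0.8762

0.8762


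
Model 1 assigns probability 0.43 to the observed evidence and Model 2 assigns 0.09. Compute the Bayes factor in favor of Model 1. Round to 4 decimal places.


BF = P(data|M1) / P(data|M2)
= 0.43 / 0.09 = 4.7778

4.7778


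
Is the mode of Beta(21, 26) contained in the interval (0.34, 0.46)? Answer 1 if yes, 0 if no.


Mode = (a-1)/(a+b-2) = 20/45 = 0.4444
Interval: (0.34, 0.46)
Contains mode? 1

1


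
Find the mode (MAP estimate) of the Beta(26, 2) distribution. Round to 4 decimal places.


For Beta(a,b) with a,b > 1:
Mode = (a-1)/(a+b-2) = (26-1)/(28-2)
= 25/26 = 0.9615

0.9615


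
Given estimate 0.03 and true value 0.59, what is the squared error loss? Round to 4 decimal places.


Squared error = (estimate - true)^2
Difference = -0.56
Loss = -0.56^2 = 0.3136

0.3136


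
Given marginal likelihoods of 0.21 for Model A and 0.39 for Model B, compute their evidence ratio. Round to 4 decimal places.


Ratio = ML(A) / ML(B) = 0.21/0.39
= 0.5385

0.5385


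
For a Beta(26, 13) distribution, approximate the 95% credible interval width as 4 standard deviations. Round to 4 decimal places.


Variance of Beta(a,b) = ab / ((a+b)^2 * (a+b+1))
= 26*13 / ((39)^2 * 40)
= 0.0056
SD = sqrt(0.0056) = 0.0745
Width = 4 * SD = 0.2981

0.2981


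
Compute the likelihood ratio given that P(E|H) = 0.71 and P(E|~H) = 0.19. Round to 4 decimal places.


LR = P(E|H) / P(E|~H)
= 0.71 / 0.19 = 3.7368

3.7368


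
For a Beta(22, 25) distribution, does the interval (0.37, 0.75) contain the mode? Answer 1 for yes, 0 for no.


Mode of Beta(a,b) = (a-1)/(a+b-2)
= (22-1)/(22+25-2) = 0.4667
Check: 0.37 <= 0.4667 <= 0.75?
Result: 1

1


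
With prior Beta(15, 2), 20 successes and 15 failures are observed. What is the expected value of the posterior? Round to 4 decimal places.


Posterior = Beta(35, 17)
E[theta] = alpha/(alpha+beta)
= 35/52 = 0.6731

0.6731


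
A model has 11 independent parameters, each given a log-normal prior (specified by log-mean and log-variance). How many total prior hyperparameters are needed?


Each log-normal prior needs 2 hyperparameters (log-mean and log-variance).
Total = 2 * 11 = 22

22


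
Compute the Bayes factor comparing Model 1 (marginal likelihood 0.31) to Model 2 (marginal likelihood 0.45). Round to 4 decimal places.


BF12 = marginal likelihood of M1 / marginal likelihood of M2
= 0.31/0.45
= 0.6889

0.6889


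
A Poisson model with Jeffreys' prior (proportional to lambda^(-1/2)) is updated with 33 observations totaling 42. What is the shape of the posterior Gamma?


Posterior = Gamma(0.5 + S, n)
= Gamma(0.5 + 42, 33)
Posterior shape = 0.5 + S = 0.5 + 42 = 42.5

42.5


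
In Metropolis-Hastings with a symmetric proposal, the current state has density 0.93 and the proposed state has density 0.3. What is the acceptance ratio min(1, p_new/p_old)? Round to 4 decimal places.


Ratio = p_new / p_old = 0.3 / 0.93 = 0.3226
Acceptance = min(1, 0.3226) = 0.3226

0.3226


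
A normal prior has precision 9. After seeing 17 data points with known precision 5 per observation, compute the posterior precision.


In the conjugate normal model, precisions add:
tau_posterior = tau_prior + n * tau_data
= 9 + 17*5 = 94

94


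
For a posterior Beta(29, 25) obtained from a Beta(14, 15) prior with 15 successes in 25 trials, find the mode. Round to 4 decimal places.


Mode = (alpha - 1) / (alpha + beta - 2)
= 28 / 52
= 0.5385

0.5385


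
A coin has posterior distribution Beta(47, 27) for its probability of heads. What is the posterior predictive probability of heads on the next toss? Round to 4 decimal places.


Posterior predictive = E[theta] = alpha/(alpha+beta)
= 47/74
= 0.6351

0.6351


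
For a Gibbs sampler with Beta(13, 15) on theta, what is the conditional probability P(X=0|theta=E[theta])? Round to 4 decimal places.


E[theta] = 13/(13+15) = 0.4643
P(X=0|theta) = 1 - theta = 0.5357

0.5357


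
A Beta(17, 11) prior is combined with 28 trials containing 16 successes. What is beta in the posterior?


In conjugate updating:
beta_posterior = beta_prior + (n - k)
= 11 + (28 - 16)
= 11 + 12 = 23

23


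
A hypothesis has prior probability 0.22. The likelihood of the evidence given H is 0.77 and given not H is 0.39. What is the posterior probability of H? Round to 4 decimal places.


Using Bayes' theorem:
P(E) = 0.22 * 0.77 + 0.78 * 0.39
P(E) = 0.4736
P(H|E) = (0.22 * 0.77) / 0.4736 = 0.3577

0.3577


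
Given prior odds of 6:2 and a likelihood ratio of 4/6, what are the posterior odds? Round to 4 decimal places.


Posterior odds = prior odds * LR
Prior odds = 6/2 = 3.0
LR = 4/6 = 0.6667
Posterior odds = 3.0 * 0.6667 = 2.0

2.0


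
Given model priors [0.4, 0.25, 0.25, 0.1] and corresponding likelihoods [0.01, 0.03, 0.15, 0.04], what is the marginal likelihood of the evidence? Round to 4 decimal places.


P(E) = sum_i P(M_i) P(E|M_i)
= 0.004 + 0.0075 + 0.0375 + 0.004
= 0.053

0.053


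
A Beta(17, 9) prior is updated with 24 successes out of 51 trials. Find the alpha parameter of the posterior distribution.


In the Beta-Binomial conjugate update:
alpha_post = alpha_prior + successes
= 17 + 24
= 41

41


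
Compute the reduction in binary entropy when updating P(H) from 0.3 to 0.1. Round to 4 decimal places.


H_before = -p*log2(p) - (1-p)*log2(1-p) for p=0.3: 0.8813
H_after for p=0.1: 0.469
Reduction = 0.8813 - 0.469 = 0.4123

0.4123


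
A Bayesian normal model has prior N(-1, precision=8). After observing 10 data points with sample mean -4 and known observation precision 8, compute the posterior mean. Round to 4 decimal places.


Posterior mean = (prior_precision * prior_mean + n * data_precision * data_mean) / (prior_precision + n * data_precision)
Numerator = 8*-1 + 10*8*-4 = -328
Denominator = 8 + 10*8 = 88
Posterior mean = -3.7273

-3.7273


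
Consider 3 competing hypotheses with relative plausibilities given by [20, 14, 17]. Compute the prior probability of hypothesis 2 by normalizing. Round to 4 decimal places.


Sum of weights = 20 + 14 + 17 = 51
Normalized prior for H2 = 14 / 51
= 0.2745

0.2745


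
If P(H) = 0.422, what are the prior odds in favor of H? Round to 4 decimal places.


Prior odds = P(H) / (1 - P(H))
= 0.422 / 0.578
= 0.7301

0.7301


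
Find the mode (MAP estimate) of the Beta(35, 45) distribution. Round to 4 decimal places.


For Beta(a,b) with a,b > 1:
Mode = (a-1)/(a+b-2) = (35-1)/(80-2)
= 34/78 = 0.4359

0.4359


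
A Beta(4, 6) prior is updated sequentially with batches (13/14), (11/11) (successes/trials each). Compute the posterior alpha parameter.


Sequential conjugate updating is equivalent to a single batch update.
Total successes across all batches = 24
alpha_posterior = alpha_prior + total_successes = 4 + 24
= 28

28


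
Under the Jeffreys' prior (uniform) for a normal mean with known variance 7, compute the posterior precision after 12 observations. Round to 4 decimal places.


Prior precision = 0 (flat prior).
Post. prec. = 0 + n/var = 12/7 = 1.7143

1.7143


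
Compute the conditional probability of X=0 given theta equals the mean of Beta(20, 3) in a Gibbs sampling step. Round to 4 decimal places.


Mean of Beta(20, 3) = 0.8696
P(X=0 | theta=0.8696) = 0.1304

0.1304


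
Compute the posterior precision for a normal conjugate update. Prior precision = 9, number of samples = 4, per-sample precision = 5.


tau_post = tau_0 + n * tau
= 9 + 4 * 5 = 29

29


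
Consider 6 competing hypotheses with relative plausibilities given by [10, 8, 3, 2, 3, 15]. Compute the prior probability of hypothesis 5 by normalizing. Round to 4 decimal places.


Sum of weights = 10 + 8 + 3 + 2 + 3 + 15 = 41
Normalized prior for H5 = 3 / 41
= 0.0732

0.0732


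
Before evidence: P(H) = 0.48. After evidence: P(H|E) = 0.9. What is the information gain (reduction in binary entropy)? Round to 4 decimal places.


Prior entropy = 0.9988
Posterior entropy = 0.469
Information gain = 0.9988 - 0.469 = 0.5298

0.5298


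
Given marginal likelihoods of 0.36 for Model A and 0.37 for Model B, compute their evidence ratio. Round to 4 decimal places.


Ratio = ML(A) / ML(B) = 0.36/0.37
= 0.973

0.973


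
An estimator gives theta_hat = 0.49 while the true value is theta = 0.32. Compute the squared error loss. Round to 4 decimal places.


The squared error loss is (theta_hat - theta)^2
= (0.49 - 0.32)^2
= (0.17)^2 = 0.0289

0.0289


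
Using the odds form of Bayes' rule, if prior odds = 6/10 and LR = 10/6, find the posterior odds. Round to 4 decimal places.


Bayes' rule in odds form: posterior odds = prior odds * LR
= (6 * 10) / (10 * 6)
= 60/60 = 1.0

1.0


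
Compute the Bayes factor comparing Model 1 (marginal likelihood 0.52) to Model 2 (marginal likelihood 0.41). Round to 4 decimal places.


BF12 = marginal likelihood of M1 / marginal likelihood of M2
= 0.52/0.41
= 1.2683

1.2683


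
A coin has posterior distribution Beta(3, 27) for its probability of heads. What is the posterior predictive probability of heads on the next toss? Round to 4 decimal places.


Posterior predictive = E[theta] = alpha/(alpha+beta)
= 3/30
= 0.1

0.1


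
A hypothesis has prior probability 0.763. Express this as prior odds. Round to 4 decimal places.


Odds = P(H) / P(not H) = 0.763 / 0.237
= 3.2194

3.2194


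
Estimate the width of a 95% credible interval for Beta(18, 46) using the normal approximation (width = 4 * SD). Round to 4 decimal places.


For Beta(a,b): Var = ab/((a+b)^2(a+b+1))
Var = 0.0031, SD = 0.0558
Approximate 95% CI width = 4 * 0.0558 = 0.2231

0.2231


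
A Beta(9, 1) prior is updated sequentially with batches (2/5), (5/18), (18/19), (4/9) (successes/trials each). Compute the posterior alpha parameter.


Sequential conjugate updating is equivalent to a single batch update.
Total successes across all batches = 29
alpha_posterior = alpha_prior + total_successes = 9 + 29
= 38

38


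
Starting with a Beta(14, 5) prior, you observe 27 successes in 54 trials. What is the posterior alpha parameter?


For a Beta-Binomial conjugate model:
Posterior alpha = prior alpha + number of successes
= 14 + 27 = 41

41


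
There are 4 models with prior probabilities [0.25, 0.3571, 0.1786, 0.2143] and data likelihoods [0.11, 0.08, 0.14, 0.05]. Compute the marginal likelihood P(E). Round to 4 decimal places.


P(E) = sum over models of P(M_i) * P(E|M_i)
= 0.25*0.11 + 0.3571*0.08 + 0.1786*0.14 + 0.2143*0.05
= 0.0918

0.0918


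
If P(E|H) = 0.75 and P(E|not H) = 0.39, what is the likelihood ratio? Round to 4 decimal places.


Likelihood ratio = P(E|H) / P(E|not H)
= 0.75 / 0.39
= 1.9231

1.9231


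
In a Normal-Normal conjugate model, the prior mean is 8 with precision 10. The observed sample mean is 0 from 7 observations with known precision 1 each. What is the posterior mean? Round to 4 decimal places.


Posterior precision = tau0 + n*tau = 10 + 7*1 = 17
Posterior mean = (tau0*mu0 + n*tau*xbar) / posterior_precision
= (10*8 + 7*1*0) / 17
= 80 / 17 = 4.7059

4.7059


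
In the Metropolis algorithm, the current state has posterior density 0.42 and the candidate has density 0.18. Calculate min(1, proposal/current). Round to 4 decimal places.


Ratio = 0.18/0.42 = 0.4286
Acceptance probability = min(1, 0.4286)
= 0.4286

0.4286


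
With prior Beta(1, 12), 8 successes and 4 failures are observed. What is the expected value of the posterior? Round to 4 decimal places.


Posterior = Beta(9, 16)
E[theta] = alpha/(alpha+beta)
= 9/25 = 0.36

0.36


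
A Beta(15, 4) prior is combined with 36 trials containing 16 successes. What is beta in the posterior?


In conjugate updating:
beta_posterior = beta_prior + (n - k)
= 4 + (36 - 16)
= 4 + 20 = 24

24


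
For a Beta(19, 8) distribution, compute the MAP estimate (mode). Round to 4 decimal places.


MAP = mode = (a-1)/(a+b-2)
= (19-1)/(19+8-2)
= 18/25 = 0.72

0.72


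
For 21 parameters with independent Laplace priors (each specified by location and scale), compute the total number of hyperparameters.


A Laplace prior has 2 hyperparameters per parameter.
Total = 21 * 2 = 42

42


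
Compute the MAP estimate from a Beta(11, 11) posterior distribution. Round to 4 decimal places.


MAP = mode of Beta distribution
= (alpha - 1)/(alpha + beta - 2)
= (11-1)/(11+11-2)
= 10/20 = 0.5

0.5


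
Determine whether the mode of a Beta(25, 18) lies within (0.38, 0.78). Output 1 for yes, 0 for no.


First find the mode: (a-1)/(a+b-2) = 0.5854
Is 0.5854 in (0.38, 0.78)? 1

1


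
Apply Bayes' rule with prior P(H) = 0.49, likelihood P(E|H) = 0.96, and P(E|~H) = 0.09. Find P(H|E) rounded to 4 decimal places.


Step 1: Compute marginal P(E) = P(E|H)P(H) + P(E|~H)P(~H)
= 0.96*0.49 + 0.09*0.51 = 0.5163
Step 2: P(H|E) = P(E|H)P(H)/P(E) = 0.4704/0.5163
= 0.9111

0.9111


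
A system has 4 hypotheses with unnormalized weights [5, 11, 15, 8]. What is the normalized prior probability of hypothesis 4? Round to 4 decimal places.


The normalized prior is the weight divided by the total.
Total weight = 39
P(H4) = 8 / 39 = 0.2051

0.2051


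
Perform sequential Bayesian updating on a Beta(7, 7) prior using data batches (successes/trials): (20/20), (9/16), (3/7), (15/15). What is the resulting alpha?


Accumulate successes: 47
Posterior alpha = prior alpha + sum of successes
= 7 + 47 = 54

54


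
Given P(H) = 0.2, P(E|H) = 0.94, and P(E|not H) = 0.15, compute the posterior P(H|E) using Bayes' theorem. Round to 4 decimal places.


By Bayes' theorem: P(H|E) = P(E|H)*P(H) / P(E)
P(E) = P(E|H)*P(H) + P(E|not H)*P(not H)
P(E) = 0.94*0.2 + 0.15*0.8 = 0.308
P(H|E) = 0.94*0.2 / 0.308 = 0.6104

0.6104


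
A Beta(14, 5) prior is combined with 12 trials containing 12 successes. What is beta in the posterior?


In conjugate updating:
beta_posterior = beta_prior + (n - k)
= 5 + (12 - 12)
= 5 + 0 = 5

5


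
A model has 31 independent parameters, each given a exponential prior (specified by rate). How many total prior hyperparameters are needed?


Each exponential prior needs 1 hyperparameter (rate).
Total = 1 * 31 = 31

31


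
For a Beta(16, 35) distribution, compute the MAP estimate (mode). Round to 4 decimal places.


MAP = mode = (a-1)/(a+b-2)
= (16-1)/(16+35-2)
= 15/49 = 0.3061

0.3061


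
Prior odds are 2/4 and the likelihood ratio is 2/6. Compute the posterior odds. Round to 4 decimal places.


Posterior odds = prior odds * likelihood ratio
= (2/4) * (2/6)
= 4 / 24
= 0.1667

0.1667


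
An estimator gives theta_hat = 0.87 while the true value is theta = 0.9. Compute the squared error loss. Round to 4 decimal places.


The squared error loss is (theta_hat - theta)^2
= (0.87 - 0.9)^2
= (-0.03)^2 = 0.0009

0.0009


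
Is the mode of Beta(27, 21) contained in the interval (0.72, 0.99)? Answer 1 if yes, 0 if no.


Mode = (a-1)/(a+b-2) = 26/46 = 0.5652
Interval: (0.72, 0.99)
Contains mode? 0

0


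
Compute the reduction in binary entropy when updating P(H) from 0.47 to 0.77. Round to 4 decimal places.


H_before = -p*log2(p) - (1-p)*log2(1-p) for p=0.47: 0.9974
H_after for p=0.77: 0.778
Reduction = 0.9974 - 0.778 = 0.2194

0.2194


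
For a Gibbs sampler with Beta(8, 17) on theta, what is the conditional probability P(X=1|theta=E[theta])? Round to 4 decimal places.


E[theta] = 8/(8+17) = 0.32
P(X=1|theta) = theta = 0.32

0.32


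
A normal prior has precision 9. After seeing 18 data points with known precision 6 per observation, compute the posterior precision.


In the conjugate normal model, precisions add:
tau_posterior = tau_prior + n * tau_data
= 9 + 18*6 = 117

117


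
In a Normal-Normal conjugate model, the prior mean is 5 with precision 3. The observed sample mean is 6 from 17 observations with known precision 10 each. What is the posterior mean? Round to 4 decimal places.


Posterior precision = tau0 + n*tau = 3 + 17*10 = 173
Posterior mean = (tau0*mu0 + n*tau*xbar) / posterior_precision
= (3*5 + 17*10*6) / 173
= 1035 / 173 = 5.9827

5.9827


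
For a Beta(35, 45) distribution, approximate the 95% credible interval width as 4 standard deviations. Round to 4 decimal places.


Variance of Beta(a,b) = ab / ((a+b)^2 * (a+b+1))
= 35*45 / ((80)^2 * 81)
= 0.003
SD = sqrt(0.003) = 0.0551
Width = 4 * SD = 0.2205

0.2205


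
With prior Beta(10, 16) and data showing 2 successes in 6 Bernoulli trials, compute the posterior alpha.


Conjugate update: alpha_posterior = alpha_prior + k
= 10 + 2 = 12

12


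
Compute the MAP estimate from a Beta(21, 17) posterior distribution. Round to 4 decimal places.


MAP = mode of Beta distribution
= (alpha - 1)/(alpha + beta - 2)
= (21-1)/(21+17-2)
= 20/36 = 0.5556

0.5556


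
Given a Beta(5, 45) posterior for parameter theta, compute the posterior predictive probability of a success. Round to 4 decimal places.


For a Beta-Bernoulli model, the predictive probability is the mean:
P(success) = 5/(5+45) = 5/50 = 0.1

0.1


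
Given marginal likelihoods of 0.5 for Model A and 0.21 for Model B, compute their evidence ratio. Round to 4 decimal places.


Ratio = ML(A) / ML(B) = 0.5/0.21
= 2.381

2.381


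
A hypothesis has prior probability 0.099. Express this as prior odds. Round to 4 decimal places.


Odds = P(H) / P(not H) = 0.099 / 0.901
= 0.1099

0.1099


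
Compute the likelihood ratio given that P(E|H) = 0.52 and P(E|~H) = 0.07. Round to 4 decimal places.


LR = P(E|H) / P(E|~H)
= 0.52 / 0.07 = 7.4286

7.4286


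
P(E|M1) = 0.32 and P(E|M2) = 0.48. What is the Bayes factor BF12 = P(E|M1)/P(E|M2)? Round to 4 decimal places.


Bayes factor BF12 = P(E|M1) / P(E|M2)
= 0.32 / 0.48
= 0.6667

0.6667


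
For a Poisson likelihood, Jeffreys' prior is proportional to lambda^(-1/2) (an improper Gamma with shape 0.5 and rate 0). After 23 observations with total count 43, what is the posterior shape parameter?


Jeffreys' prior for Poisson is proportional to lambda^(-1/2).
Posterior is Gamma(0.5 + S, 0 + n) = Gamma(0.5 + 43, 23).
Posterior shape = 0.5 + S = 0.5 + 43 = 43.5

43.5


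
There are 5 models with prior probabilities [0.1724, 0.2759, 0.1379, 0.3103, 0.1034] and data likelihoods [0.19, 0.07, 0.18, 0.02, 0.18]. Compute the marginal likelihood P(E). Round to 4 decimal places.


P(E) = sum over models of P(M_i) * P(E|M_i)
= 0.1724*0.19 + 0.2759*0.07 + 0.1379*0.18 + 0.3103*0.02 + 0.1034*0.18
= 0.1017

0.1017


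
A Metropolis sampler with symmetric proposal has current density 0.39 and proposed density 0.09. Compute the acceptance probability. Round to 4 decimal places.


For symmetric proposals, acceptance = min(1, pi(x*)/pi(x))
= min(1, 0.09/0.39)
= min(1, 0.2308) = 0.2308

0.2308


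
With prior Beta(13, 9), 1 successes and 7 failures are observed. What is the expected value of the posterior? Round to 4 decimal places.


Posterior = Beta(14, 16)
E[theta] = alpha/(alpha+beta)
= 14/30 = 0.4667

0.4667


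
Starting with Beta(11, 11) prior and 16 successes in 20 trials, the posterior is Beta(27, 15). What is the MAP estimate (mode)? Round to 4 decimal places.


The mode of Beta(a, b) when a > 1 and b > 1 is (a-1)/(a+b-2)
= (27 - 1) / (27 + 15 - 2)
= 26 / 40
= 0.65

0.65


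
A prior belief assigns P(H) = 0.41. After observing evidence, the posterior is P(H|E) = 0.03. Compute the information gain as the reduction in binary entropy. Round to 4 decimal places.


H(prior) = -0.41*log2(0.41) - 0.59*log2(0.59)
= 0.9765
H(post) = -0.03*log2(0.03) - 0.97*log2(0.97)
= 0.1944
IG = 0.9765 - 0.1944 = 0.7821

0.7821


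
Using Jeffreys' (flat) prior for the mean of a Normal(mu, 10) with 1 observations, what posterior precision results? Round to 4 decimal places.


Flat prior means prior precision is 0.
Posterior precision = n / sigma^2 = 1/10 = 0.1

0.1


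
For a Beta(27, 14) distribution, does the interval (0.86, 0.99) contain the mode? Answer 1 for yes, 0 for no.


Mode of Beta(a,b) = (a-1)/(a+b-2)
= (27-1)/(27+14-2) = 0.6667
Check: 0.86 <= 0.6667 <= 0.99?
Result: 0

0


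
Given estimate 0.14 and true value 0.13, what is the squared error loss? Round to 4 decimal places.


Squared error = (estimate - true)^2
Difference = 0.01
Loss = 0.01^2 = 0.0001

0.0001


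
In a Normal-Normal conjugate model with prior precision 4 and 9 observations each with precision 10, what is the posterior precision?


Posterior precision = prior precision + n * observation precision
= 4 + 9 * 10
= 4 + 90 = 94

94


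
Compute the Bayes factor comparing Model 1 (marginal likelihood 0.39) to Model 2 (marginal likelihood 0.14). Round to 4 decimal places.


BF12 = marginal likelihood of M1 / marginal likelihood of M2
= 0.39/0.14
= 2.7857

2.7857


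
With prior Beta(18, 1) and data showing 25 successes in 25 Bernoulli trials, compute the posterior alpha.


Conjugate update: alpha_posterior = alpha_prior + k
= 18 + 25 = 43

43


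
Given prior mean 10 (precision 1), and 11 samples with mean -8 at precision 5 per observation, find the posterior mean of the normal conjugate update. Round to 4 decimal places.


The posterior mean is a precision-weighted average of prior and data.
Post. prec. = 1 + 55 = 56
Post. mean = (10 + -440)/56 = -430/56 = -7.6786

-7.6786


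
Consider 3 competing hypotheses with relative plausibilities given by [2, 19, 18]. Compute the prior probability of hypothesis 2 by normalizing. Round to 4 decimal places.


Sum of weights = 2 + 19 + 18 = 39
Normalized prior for H2 = 19 / 39
= 0.4872

0.4872


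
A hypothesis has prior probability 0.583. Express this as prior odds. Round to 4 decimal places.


Odds = P(H) / P(not H) = 0.583 / 0.417
= 1.3981

1.3981


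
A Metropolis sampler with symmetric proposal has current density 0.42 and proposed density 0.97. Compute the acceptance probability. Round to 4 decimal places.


For symmetric proposals, acceptance = min(1, pi(x*)/pi(x))
= min(1, 0.97/0.42)
= min(1, 2.3095) = 1.0

1.0


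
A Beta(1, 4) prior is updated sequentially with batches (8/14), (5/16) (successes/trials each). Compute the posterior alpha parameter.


Sequential conjugate updating is equivalent to a single batch update.
Total successes across all batches = 13
alpha_posterior = alpha_prior + total_successes = 1 + 13
= 14

14


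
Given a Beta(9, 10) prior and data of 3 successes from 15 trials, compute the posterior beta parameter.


Number of failures = 15 - 3 = 12
Posterior beta = 10 + 12 = 22

22


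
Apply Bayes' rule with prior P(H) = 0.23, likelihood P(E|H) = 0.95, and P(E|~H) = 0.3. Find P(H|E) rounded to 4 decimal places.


Step 1: Compute marginal P(E) = P(E|H)P(H) + P(E|~H)P(~H)
= 0.95*0.23 + 0.3*0.77 = 0.4495
Step 2: P(H|E) = P(E|H)P(H)/P(E) = 0.2185/0.4495
= 0.4861

0.4861


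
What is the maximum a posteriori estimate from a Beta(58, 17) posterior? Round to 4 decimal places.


The MAP estimate equals the mode of the distribution.
Mode of Beta(a,b) = (a-1)/(a+b-2)
= 57/73
= 0.7808

0.7808


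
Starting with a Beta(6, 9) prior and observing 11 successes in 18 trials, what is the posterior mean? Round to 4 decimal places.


Posterior parameters: alpha = 6 + 11 = 17
beta = 9 + 7 = 16
Posterior mean = alpha / (alpha + beta) = 17 / 33
= 0.5152

0.5152


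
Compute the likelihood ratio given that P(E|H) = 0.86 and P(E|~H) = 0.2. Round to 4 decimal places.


LR = P(E|H) / P(E|~H)
= 0.86 / 0.2 = 4.3

4.3


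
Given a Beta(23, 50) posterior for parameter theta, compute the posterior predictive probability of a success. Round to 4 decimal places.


For a Beta-Bernoulli model, the predictive probability is the mean:
P(success) = 23/(23+50) = 23/73 = 0.3151

0.3151


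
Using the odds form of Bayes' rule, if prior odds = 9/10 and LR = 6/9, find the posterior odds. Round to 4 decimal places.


Bayes' rule in odds form: posterior odds = prior odds * LR
= (9 * 6) / (10 * 9)
= 54/90 = 0.6

0.6


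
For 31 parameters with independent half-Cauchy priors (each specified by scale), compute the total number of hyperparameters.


A half-Cauchy prior has 1 hyperparameter per parameter.
Total = 31 * 1 = 31

31


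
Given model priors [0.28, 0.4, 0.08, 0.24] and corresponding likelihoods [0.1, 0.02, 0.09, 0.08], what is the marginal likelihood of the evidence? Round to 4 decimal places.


P(E) = sum_i P(M_i) P(E|M_i)
= 0.028 + 0.008 + 0.0072 + 0.0192
= 0.0624

0.0624


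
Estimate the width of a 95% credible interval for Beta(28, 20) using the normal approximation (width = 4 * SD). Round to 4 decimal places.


For Beta(a,b): Var = ab/((a+b)^2(a+b+1))
Var = 0.005, SD = 0.0704
Approximate 95% CI width = 4 * 0.0704 = 0.2817

0.2817


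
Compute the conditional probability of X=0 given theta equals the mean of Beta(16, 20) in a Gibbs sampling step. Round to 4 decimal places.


Mean of Beta(16, 20) = 0.4444
P(X=0 | theta=0.4444) = 0.5556

0.5556


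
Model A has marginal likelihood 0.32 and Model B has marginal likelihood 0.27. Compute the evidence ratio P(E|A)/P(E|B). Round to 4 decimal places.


Evidence ratio = P(E|A) / P(E|B)
= 0.32 / 0.27
= 1.1852

1.1852


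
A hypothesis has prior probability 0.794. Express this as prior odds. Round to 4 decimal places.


Odds = P(H) / P(not H) = 0.794 / 0.206
= 3.8544

3.8544


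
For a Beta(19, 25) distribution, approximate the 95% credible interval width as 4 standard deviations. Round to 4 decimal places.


Variance of Beta(a,b) = ab / ((a+b)^2 * (a+b+1))
= 19*25 / ((44)^2 * 45)
= 0.0055
SD = sqrt(0.0055) = 0.0738
Width = 4 * SD = 0.2954

0.2954


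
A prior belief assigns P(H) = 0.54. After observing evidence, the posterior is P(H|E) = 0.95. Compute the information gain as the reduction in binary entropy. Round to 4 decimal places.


H(prior) = -0.54*log2(0.54) - 0.46*log2(0.46)
= 0.9954
H(post) = -0.95*log2(0.95) - 0.05*log2(0.05)
= 0.2864
IG = 0.9954 - 0.2864 = 0.709

0.709


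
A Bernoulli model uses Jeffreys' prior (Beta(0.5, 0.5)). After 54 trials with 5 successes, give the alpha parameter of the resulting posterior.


Posterior = Beta(prior_alpha + successes, prior_beta + failures)
= Beta(0.5 + 5, 0.5 + 49)
Posterior alpha = 0.5 + k = 0.5 + 5 = 5.5

5.5


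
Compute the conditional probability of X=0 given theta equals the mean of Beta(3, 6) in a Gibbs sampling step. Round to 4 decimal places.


Mean of Beta(3, 6) = 0.3333
P(X=0 | theta=0.3333) = 0.6667

0.6667


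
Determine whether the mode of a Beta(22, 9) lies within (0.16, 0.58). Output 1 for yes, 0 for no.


First find the mode: (a-1)/(a+b-2) = 0.7241
Is 0.7241 in (0.16, 0.58)? 0

0


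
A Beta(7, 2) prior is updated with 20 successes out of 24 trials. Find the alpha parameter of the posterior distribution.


In the Beta-Binomial conjugate update:
alpha_post = alpha_prior + successes
= 7 + 20
= 27

27


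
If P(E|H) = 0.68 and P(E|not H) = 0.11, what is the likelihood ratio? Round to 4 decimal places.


Likelihood ratio = P(E|H) / P(E|not H)
= 0.68 / 0.11
= 6.1818

6.1818


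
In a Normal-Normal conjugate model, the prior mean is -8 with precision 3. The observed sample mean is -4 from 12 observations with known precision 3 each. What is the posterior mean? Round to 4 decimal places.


Posterior precision = tau0 + n*tau = 3 + 12*3 = 39
Posterior mean = (tau0*mu0 + n*tau*xbar) / posterior_precision
= (3*-8 + 12*3*-4) / 39
= -168 / 39 = -4.3077

-4.3077


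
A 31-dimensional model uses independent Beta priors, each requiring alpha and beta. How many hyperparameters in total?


Per parameter: 2 (alpha and beta).
Total = 31 * 2 = 62

62


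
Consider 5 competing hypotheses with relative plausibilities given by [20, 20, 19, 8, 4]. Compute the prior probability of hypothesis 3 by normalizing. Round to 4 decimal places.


Sum of weights = 20 + 20 + 19 + 8 + 4 = 71
Normalized prior for H3 = 19 / 71
= 0.2676

0.2676


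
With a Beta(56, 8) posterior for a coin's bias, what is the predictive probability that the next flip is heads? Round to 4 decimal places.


The predictive probability equals the posterior mean.
P(next = heads) = alpha / (alpha + beta)
= 56 / 64 = 0.875

0.875


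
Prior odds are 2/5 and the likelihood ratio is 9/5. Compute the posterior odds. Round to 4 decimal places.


Posterior odds = prior odds * likelihood ratio
= (2/5) * (9/5)
= 18 / 25
= 0.72

0.72


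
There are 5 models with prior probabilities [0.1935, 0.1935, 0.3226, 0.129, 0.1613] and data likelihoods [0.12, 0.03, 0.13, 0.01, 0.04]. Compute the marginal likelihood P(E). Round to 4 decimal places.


P(E) = sum over models of P(M_i) * P(E|M_i)
= 0.1935*0.12 + 0.1935*0.03 + 0.3226*0.13 + 0.129*0.01 + 0.1613*0.04
= 0.0787

0.0787


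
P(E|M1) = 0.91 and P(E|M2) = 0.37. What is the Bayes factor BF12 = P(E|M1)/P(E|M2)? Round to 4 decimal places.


Bayes factor BF12 = P(E|M1) / P(E|M2)
= 0.91 / 0.37
= 2.4595

2.4595


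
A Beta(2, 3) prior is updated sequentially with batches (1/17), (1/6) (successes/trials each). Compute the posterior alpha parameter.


Sequential conjugate updating is equivalent to a single batch update.
Total successes across all batches = 2
alpha_posterior = alpha_prior + total_successes = 2 + 2
= 4

4


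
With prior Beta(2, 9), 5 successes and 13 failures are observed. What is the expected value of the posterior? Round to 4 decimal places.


Posterior = Beta(7, 22)
E[theta] = alpha/(alpha+beta)
= 7/29 = 0.2414

0.2414


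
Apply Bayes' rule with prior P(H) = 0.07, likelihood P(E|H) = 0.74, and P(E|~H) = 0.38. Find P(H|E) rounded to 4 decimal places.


Step 1: Compute marginal P(E) = P(E|H)P(H) + P(E|~H)P(~H)
= 0.74*0.07 + 0.38*0.93 = 0.4052
Step 2: P(H|E) = P(E|H)P(H)/P(E) = 0.0518/0.4052
= 0.1278

0.1278


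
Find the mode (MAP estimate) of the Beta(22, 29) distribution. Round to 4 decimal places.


For Beta(a,b) with a,b > 1:
Mode = (a-1)/(a+b-2) = (22-1)/(51-2)
= 21/49 = 0.4286

0.4286


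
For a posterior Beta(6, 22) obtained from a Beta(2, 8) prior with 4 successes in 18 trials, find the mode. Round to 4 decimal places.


Mode = (alpha - 1) / (alpha + beta - 2)
= 5 / 26
= 0.1923

0.1923


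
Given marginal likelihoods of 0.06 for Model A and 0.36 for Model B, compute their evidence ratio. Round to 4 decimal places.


Ratio = ML(A) / ML(B) = 0.06/0.36
= 0.1667

0.1667


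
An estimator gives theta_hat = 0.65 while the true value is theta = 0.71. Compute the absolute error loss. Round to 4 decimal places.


The absolute error loss is |theta_hat - theta|
= |0.65 - 0.71|
= 0.06

0.06


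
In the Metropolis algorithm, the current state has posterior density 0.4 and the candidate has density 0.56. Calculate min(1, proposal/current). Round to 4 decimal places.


Ratio = 0.56/0.4 = 1.4
Acceptance probability = min(1, 1.4)
= 1.0

1.0


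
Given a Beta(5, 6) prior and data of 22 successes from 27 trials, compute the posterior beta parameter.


Number of failures = 27 - 22 = 5
Posterior beta = 6 + 5 = 11

11


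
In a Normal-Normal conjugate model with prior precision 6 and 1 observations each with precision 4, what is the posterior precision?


Posterior precision = prior precision + n * observation precision
= 6 + 1 * 4
= 6 + 4 = 10

10


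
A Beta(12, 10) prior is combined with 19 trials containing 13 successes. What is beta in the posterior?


In conjugate updating:
beta_posterior = beta_prior + (n - k)
= 10 + (19 - 13)
= 10 + 6 = 16

16


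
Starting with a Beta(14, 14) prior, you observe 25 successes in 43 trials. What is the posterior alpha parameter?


For a Beta-Binomial conjugate model:
Posterior alpha = prior alpha + number of successes
= 14 + 25 = 39

39


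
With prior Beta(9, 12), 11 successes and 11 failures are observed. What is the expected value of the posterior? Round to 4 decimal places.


Posterior = Beta(20, 23)
E[theta] = alpha/(alpha+beta)
= 20/43 = 0.4651

0.4651


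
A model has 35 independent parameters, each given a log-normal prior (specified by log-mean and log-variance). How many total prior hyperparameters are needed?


Each log-normal prior needs 2 hyperparameters (log-mean and log-variance).
Total = 2 * 35 = 70

70


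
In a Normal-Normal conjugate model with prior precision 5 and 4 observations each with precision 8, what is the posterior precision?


Posterior precision = prior precision + n * observation precision
= 5 + 4 * 8
= 5 + 32 = 37

37


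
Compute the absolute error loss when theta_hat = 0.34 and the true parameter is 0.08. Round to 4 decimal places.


L = |theta_hat - theta_true|
= |0.34 - 0.08| = 0.26

0.26


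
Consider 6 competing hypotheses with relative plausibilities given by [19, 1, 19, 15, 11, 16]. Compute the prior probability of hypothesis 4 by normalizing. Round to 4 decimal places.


Sum of weights = 19 + 1 + 19 + 15 + 11 + 16 = 81
Normalized prior for H4 = 15 / 81
= 0.1852

0.1852


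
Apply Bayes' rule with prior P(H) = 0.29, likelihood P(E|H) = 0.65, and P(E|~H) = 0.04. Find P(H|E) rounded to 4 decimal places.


Step 1: Compute marginal P(E) = P(E|H)P(H) + P(E|~H)P(~H)
= 0.65*0.29 + 0.04*0.71 = 0.2169
Step 2: P(H|E) = P(E|H)P(H)/P(E) = 0.1885/0.2169
= 0.8691

0.8691


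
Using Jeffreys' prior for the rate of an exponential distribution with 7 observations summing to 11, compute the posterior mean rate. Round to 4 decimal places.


Jeffreys' prior leads to posterior Gamma(7, 11).
Mean = 7/11 = 0.6364

0.6364


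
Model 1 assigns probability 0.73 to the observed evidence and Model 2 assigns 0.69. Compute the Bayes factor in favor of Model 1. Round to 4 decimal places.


BF = P(data|M1) / P(data|M2)
= 0.73 / 0.69 = 1.058

1.058


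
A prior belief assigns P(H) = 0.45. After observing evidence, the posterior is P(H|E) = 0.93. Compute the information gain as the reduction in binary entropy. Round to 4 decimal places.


H(prior) = -0.45*log2(0.45) - 0.55*log2(0.55)
= 0.9928
H(post) = -0.93*log2(0.93) - 0.07*log2(0.07)
= 0.3659
IG = 0.9928 - 0.3659 = 0.6269

0.6269


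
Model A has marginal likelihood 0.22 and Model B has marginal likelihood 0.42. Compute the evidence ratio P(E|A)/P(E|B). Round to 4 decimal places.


Evidence ratio = P(E|A) / P(E|B)
= 0.22 / 0.42
= 0.5238

0.5238


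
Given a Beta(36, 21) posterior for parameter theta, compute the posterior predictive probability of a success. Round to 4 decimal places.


For a Beta-Bernoulli model, the predictive probability is the mean:
P(success) = 36/(36+21) = 36/57 = 0.6316

0.6316


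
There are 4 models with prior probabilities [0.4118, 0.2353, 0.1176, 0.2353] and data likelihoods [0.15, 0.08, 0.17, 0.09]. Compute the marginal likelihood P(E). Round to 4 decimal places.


P(E) = sum over models of P(M_i) * P(E|M_i)
= 0.4118*0.15 + 0.2353*0.08 + 0.1176*0.17 + 0.2353*0.09
= 0.1218

0.1218


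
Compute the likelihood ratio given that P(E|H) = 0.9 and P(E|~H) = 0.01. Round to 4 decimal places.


LR = P(E|H) / P(E|~H)
= 0.9 / 0.01 = 90.0

90.0


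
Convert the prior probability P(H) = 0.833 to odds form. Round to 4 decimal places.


P(not H) = 1 - 0.833 = 0.167
Odds = 0.833 / 0.167 = 4.988

4.988


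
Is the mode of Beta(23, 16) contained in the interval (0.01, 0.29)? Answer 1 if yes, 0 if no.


Mode = (a-1)/(a+b-2) = 22/37 = 0.5946
Interval: (0.01, 0.29)
Contains mode? 0

0


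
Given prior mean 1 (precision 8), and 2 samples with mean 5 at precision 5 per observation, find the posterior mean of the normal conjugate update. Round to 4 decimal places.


The posterior mean is a precision-weighted average of prior and data.
Post. prec. = 8 + 10 = 18
Post. mean = (8 + 50)/18 = 58/18 = 3.2222

3.2222


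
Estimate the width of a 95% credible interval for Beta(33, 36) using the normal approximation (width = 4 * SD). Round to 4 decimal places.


For Beta(a,b): Var = ab/((a+b)^2(a+b+1))
Var = 0.0036, SD = 0.0597
Approximate 95% CI width = 4 * 0.0597 = 0.2388

0.2388


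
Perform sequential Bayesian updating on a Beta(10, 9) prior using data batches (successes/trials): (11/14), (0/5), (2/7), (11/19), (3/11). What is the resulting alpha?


Accumulate successes: 27
Posterior alpha = prior alpha + sum of successes
= 10 + 27 = 37

37


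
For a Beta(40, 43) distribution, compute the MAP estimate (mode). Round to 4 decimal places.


MAP = mode = (a-1)/(a+b-2)
= (40-1)/(40+43-2)
= 39/81 = 0.4815

0.4815


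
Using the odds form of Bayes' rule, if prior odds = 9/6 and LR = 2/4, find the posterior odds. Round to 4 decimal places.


Bayes' rule in odds form: posterior odds = prior odds * LR
= (9 * 2) / (6 * 4)
= 18/24 = 0.75

0.75


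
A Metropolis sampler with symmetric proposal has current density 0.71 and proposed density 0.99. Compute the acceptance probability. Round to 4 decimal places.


For symmetric proposals, acceptance = min(1, pi(x*)/pi(x))
= min(1, 0.99/0.71)
= min(1, 1.3944) = 1.0

1.0


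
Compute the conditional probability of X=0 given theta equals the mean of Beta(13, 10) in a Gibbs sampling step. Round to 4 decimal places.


Mean of Beta(13, 10) = 0.5652
P(X=0 | theta=0.5652) = 0.4348

0.4348


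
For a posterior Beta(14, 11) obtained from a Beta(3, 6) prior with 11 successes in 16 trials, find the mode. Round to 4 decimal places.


Mode = (alpha - 1) / (alpha + beta - 2)
= 13 / 23
= 0.5652

0.5652


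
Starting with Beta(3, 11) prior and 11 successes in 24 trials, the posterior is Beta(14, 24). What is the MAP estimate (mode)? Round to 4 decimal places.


The mode of Beta(a, b) when a > 1 and b > 1 is (a-1)/(a+b-2)
= (14 - 1) / (14 + 24 - 2)
= 13 / 36
= 0.3611

0.3611


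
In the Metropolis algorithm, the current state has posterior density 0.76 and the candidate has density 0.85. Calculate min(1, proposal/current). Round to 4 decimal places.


Ratio = 0.85/0.76 = 1.1184
Acceptance probability = min(1, 1.1184)
= 1.0

1.0


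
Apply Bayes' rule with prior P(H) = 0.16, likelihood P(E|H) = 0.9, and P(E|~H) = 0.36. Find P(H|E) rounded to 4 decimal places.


Step 1: Compute marginal P(E) = P(E|H)P(H) + P(E|~H)P(~H)
= 0.9*0.16 + 0.36*0.84 = 0.4464
Step 2: P(H|E) = P(E|H)P(H)/P(E) = 0.144/0.4464
= 0.3226

0.3226
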